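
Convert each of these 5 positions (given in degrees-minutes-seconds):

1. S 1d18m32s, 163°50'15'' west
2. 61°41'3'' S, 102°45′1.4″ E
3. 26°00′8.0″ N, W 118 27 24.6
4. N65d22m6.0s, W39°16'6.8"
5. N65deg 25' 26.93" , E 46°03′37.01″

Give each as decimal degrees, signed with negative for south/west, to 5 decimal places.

Point 1:
  φ: 1 + 18/60 + 32/3600 = 1.308889
  hemisphere S, so the sign is −
  Lon: 163 + 50/60 + 15/3600 = 163.837500
  hemisphere W, so the sign is −
Point 2:
  Latitude: 41′ + 3″ = 41.05000′; 61 + 41.05000/60 = 61.684167
  S → negative
  λ: 102 + 45/60 + 1.4/3600 = 102.750389
  E ⇒ keep positive
Point 3:
  φ: 0′ + 8″ = 0.13333′; 26 + 0.13333/60 = 26.002222
  N → positive
  Longitude: 118° + 27/60 + 24.6/3600 = 118 + 0.450000 + 0.006833 = 118.456833
  W → negative
Point 4:
  Lat: 65 + 22/60 + 6/3600 = 65.368333
  N ⇒ keep positive
  Lon: 16′ + 6.8″ = 16.11333′; 39 + 16.11333/60 = 39.268556
  hemisphere W, so the sign is −
Point 5:
  Latitude: 25′ + 26.93″ = 25.44883′; 65 + 25.44883/60 = 65.424147
  N ⇒ keep positive
  Longitude: 46° + 3/60 + 37.01/3600 = 46 + 0.050000 + 0.010281 = 46.060281
  E → positive

1. -1.30889, -163.83750
2. -61.68417, 102.75039
3. 26.00222, -118.45683
4. 65.36833, -39.26856
5. 65.42415, 46.06028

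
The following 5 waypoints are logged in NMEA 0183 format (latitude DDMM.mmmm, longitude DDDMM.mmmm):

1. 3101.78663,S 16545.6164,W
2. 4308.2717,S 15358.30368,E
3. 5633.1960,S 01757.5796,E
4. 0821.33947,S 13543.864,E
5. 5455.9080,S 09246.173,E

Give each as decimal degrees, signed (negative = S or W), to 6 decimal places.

Point 1:
  Latitude: degrees = first 2 digits = 31, minutes = 1.78663; 31 + 1.78663/60 = 31.0297772
  S → negative
  Longitude: degrees = first 3 digits = 165, minutes = 45.6164; 165 + 45.6164/60 = 165.7602733
  W → negative
Point 2:
  φ: split at 2 digits → 43° and 8.2717′; 43 + 8.2717/60 = 43.1378617
  hemisphere S, so the sign is −
  Lon: split at 3 digits → 153° and 58.30368′; 153 + 58.30368/60 = 153.9717280
  E ⇒ keep positive
Point 3:
  φ: degrees = first 2 digits = 56, minutes = 33.196; 56 + 33.196/60 = 56.5532667
  hemisphere S, so the sign is −
  Longitude: split at 3 digits → 017° and 57.5796′; 17 + 57.5796/60 = 17.9596600
  E ⇒ keep positive
Point 4:
  Lat: degrees = first 2 digits = 8, minutes = 21.33947; 8 + 21.33947/60 = 8.3556578
  hemisphere S, so the sign is −
  Longitude: degrees = first 3 digits = 135, minutes = 43.864; 135 + 43.864/60 = 135.7310667
  E → positive
Point 5:
  Latitude: degrees = first 2 digits = 54, minutes = 55.908; 54 + 55.908/60 = 54.9318000
  S → negative
  Lon: split at 3 digits → 092° and 46.173′; 92 + 46.173/60 = 92.7695500
  E → positive

1. -31.029777, -165.760273
2. -43.137862, 153.971728
3. -56.553267, 17.959660
4. -8.355658, 135.731067
5. -54.931800, 92.769550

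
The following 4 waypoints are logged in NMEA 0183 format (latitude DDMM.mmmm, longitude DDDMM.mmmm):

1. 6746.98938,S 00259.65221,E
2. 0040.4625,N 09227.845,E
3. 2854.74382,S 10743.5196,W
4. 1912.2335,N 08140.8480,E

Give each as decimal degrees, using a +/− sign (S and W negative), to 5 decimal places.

Point 1:
  φ: split at 2 digits → 67° and 46.98938′; 67 + 46.98938/60 = 67.783156
  S ⇒ negate
  Lon: degrees = first 3 digits = 2, minutes = 59.65221; 2 + 59.65221/60 = 2.994204
  E ⇒ keep positive
Point 2:
  Latitude: split at 2 digits → 00° and 40.4625′; 0 + 40.4625/60 = 0.674375
  N → positive
  λ: split at 3 digits → 092° and 27.845′; 92 + 27.845/60 = 92.464083
  E → positive
Point 3:
  φ: split at 2 digits → 28° and 54.74382′; 28 + 54.74382/60 = 28.912397
  hemisphere S, so the sign is −
  λ: degrees = first 3 digits = 107, minutes = 43.5196; 107 + 43.5196/60 = 107.725327
  W ⇒ negate
Point 4:
  φ: split at 2 digits → 19° and 12.2335′; 19 + 12.2335/60 = 19.203892
  N → positive
  λ: split at 3 digits → 081° and 40.848′; 81 + 40.848/60 = 81.680800
  E → positive

1. -67.78316, 2.99420
2. 0.67438, 92.46408
3. -28.91240, -107.72533
4. 19.20389, 81.68080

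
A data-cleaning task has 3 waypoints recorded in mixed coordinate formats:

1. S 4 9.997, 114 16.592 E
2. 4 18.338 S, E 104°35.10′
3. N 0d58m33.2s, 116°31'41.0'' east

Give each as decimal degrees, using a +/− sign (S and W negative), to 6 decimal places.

Point 1:
  φ: 4 + 9.997/60 = 4.1666167
  hemisphere S, so the sign is −
  λ: 16.592′ = 0.276533°; total 114.2765333
  E ⇒ keep positive
Point 2:
  φ: 4 + 18.338/60 = 4.3056333
  S ⇒ negate
  Lon: 35.1′ = 0.585000°; total 104.5850000
  E ⇒ keep positive
Point 3:
  Latitude: 0 + 58/60 + 33.2/3600 = 0.9758889
  N → positive
  Lon: 31′ + 41″ = 31.68333′; 116 + 31.68333/60 = 116.5280556
  E ⇒ keep positive

1. -4.166617, 114.276533
2. -4.305633, 104.585000
3. 0.975889, 116.528056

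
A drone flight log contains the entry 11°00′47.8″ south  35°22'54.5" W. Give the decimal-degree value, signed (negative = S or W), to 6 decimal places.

-11.013278, -35.381806

Lat: 11 + 0/60 + 47.8/3600 = 11.0132778
hemisphere S, so the sign is −
Lon: 35° + 22/60 + 54.5/3600 = 35 + 0.366667 + 0.015139 = 35.3818056
hemisphere W, so the sign is −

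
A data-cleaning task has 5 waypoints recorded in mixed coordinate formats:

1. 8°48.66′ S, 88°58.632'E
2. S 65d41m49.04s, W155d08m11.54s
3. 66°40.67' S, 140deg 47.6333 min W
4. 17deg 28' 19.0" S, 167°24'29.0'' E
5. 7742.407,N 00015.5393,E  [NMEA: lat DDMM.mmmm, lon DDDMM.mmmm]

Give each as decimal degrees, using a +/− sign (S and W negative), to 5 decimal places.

Point 1:
  φ: 48.66′ = 0.811000°; total 8.811000
  S ⇒ negate
  Lon: 88 + 58.632/60 = 88.977200
  E ⇒ keep positive
Point 2:
  φ: 65 + 41/60 + 49.04/3600 = 65.696956
  S → negative
  Longitude: 155° + 8/60 + 11.54/3600 = 155 + 0.133333 + 0.003206 = 155.136539
  W ⇒ negate
Point 3:
  φ: 66 + 40.67/60 = 66.677833
  hemisphere S, so the sign is −
  Lon: 140 + 47.6333/60 = 140.793888
  W ⇒ negate
Point 4:
  Latitude: 28′ + 19″ = 28.31667′; 17 + 28.31667/60 = 17.471944
  hemisphere S, so the sign is −
  Longitude: 167° + 24/60 + 29/3600 = 167 + 0.400000 + 0.008056 = 167.408056
  E ⇒ keep positive
Point 5:
  φ: degrees = first 2 digits = 77, minutes = 42.407; 77 + 42.407/60 = 77.706783
  N → positive
  Lon: degrees = first 3 digits = 0, minutes = 15.5393; 0 + 15.5393/60 = 0.258988
  E ⇒ keep positive

1. -8.81100, 88.97720
2. -65.69696, -155.13654
3. -66.67783, -140.79389
4. -17.47194, 167.40806
5. 77.70678, 0.25899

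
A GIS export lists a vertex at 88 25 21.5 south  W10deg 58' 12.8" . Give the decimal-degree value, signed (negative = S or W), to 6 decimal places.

Latitude: 88° + 25/60 + 21.5/3600 = 88 + 0.416667 + 0.005972 = 88.4226389
S → negative
Lon: 10° + 58/60 + 12.8/3600 = 10 + 0.966667 + 0.003556 = 10.9702222
hemisphere W, so the sign is −

-88.422639, -10.970222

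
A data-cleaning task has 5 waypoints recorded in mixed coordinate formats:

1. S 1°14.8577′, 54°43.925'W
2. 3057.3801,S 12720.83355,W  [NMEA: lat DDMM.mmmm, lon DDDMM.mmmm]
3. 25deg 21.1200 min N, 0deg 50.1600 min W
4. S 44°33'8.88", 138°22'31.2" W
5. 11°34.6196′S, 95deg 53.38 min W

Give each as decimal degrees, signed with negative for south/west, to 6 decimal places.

Point 1:
  φ: 14.8577′ = 0.247628°; total 1.2476283
  S ⇒ negate
  Lon: 43.925′ = 0.732083°; total 54.7320833
  W → negative
Point 2:
  Latitude: degrees = first 2 digits = 30, minutes = 57.3801; 30 + 57.3801/60 = 30.9563350
  hemisphere S, so the sign is −
  λ: split at 3 digits → 127° and 20.83355′; 127 + 20.83355/60 = 127.3472258
  W ⇒ negate
Point 3:
  Lat: 25 + 21.12/60 = 25.3520000
  N → positive
  Longitude: 50.16′ = 0.836000°; total 0.8360000
  hemisphere W, so the sign is −
Point 4:
  Latitude: 44° + 33/60 + 8.88/3600 = 44 + 0.550000 + 0.002467 = 44.5524667
  S → negative
  λ: 138 + 22/60 + 31.2/3600 = 138.3753333
  W ⇒ negate
Point 5:
  Latitude: 11 + 34.6196/60 = 11.5769933
  S ⇒ negate
  λ: 95 + 53.38/60 = 95.8896667
  hemisphere W, so the sign is −

1. -1.247628, -54.732083
2. -30.956335, -127.347226
3. 25.352000, -0.836000
4. -44.552467, -138.375333
5. -11.576993, -95.889667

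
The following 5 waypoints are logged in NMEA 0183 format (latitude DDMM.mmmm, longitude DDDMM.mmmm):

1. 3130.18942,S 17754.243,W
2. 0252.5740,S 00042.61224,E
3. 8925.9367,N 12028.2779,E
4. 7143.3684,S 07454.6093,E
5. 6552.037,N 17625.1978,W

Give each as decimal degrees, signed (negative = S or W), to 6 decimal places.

1. -31.503157, -177.904050
2. -2.876233, 0.710204
3. 89.432278, 120.471298
4. -71.722807, 74.910155
5. 65.867283, -176.419963

Point 1:
  Latitude: degrees = first 2 digits = 31, minutes = 30.18942; 31 + 30.18942/60 = 31.5031570
  S ⇒ negate
  Longitude: degrees = first 3 digits = 177, minutes = 54.243; 177 + 54.243/60 = 177.9040500
  hemisphere W, so the sign is −
Point 2:
  φ: degrees = first 2 digits = 2, minutes = 52.574; 2 + 52.574/60 = 2.8762333
  S ⇒ negate
  λ: degrees = first 3 digits = 0, minutes = 42.61224; 0 + 42.61224/60 = 0.7102040
  E → positive
Point 3:
  Latitude: degrees = first 2 digits = 89, minutes = 25.9367; 89 + 25.9367/60 = 89.4322783
  N ⇒ keep positive
  Longitude: degrees = first 3 digits = 120, minutes = 28.2779; 120 + 28.2779/60 = 120.4712983
  E ⇒ keep positive
Point 4:
  Lat: degrees = first 2 digits = 71, minutes = 43.3684; 71 + 43.3684/60 = 71.7228067
  S ⇒ negate
  Lon: degrees = first 3 digits = 74, minutes = 54.6093; 74 + 54.6093/60 = 74.9101550
  E ⇒ keep positive
Point 5:
  φ: degrees = first 2 digits = 65, minutes = 52.037; 65 + 52.037/60 = 65.8672833
  N → positive
  λ: degrees = first 3 digits = 176, minutes = 25.1978; 176 + 25.1978/60 = 176.4199633
  W → negative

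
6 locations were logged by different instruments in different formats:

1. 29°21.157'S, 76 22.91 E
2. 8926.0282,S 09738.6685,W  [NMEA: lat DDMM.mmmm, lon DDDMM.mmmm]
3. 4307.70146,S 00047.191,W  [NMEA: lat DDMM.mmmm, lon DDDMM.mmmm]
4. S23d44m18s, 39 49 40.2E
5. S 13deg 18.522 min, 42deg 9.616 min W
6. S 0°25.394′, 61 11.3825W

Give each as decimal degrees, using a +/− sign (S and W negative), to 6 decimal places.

Point 1:
  Latitude: 29 + 21.157/60 = 29.3526167
  hemisphere S, so the sign is −
  Lon: 76 + 22.91/60 = 76.3818333
  E ⇒ keep positive
Point 2:
  φ: split at 2 digits → 89° and 26.0282′; 89 + 26.0282/60 = 89.4338033
  hemisphere S, so the sign is −
  Lon: degrees = first 3 digits = 97, minutes = 38.6685; 97 + 38.6685/60 = 97.6444750
  hemisphere W, so the sign is −
Point 3:
  φ: split at 2 digits → 43° and 7.70146′; 43 + 7.70146/60 = 43.1283577
  S ⇒ negate
  Longitude: split at 3 digits → 000° and 47.191′; 0 + 47.191/60 = 0.7865167
  W → negative
Point 4:
  Latitude: 23° + 44/60 + 18/3600 = 23 + 0.733333 + 0.005000 = 23.7383333
  hemisphere S, so the sign is −
  Lon: 39 + 49/60 + 40.2/3600 = 39.8278333
  E → positive
Point 5:
  φ: 18.522′ = 0.308700°; total 13.3087000
  hemisphere S, so the sign is −
  Longitude: 42 + 9.616/60 = 42.1602667
  W → negative
Point 6:
  Lat: 25.394′ = 0.423233°; total 0.4232333
  S → negative
  Lon: 61 + 11.3825/60 = 61.1897083
  W ⇒ negate

1. -29.352617, 76.381833
2. -89.433803, -97.644475
3. -43.128358, -0.786517
4. -23.738333, 39.827833
5. -13.308700, -42.160267
6. -0.423233, -61.189708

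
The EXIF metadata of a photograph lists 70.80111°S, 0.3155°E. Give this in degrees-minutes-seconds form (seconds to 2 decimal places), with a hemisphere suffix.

Latitude: whole degrees 70; 48.06660′ → 48′ and 3.9960″
Lon: 0.315500 × 60 = 18.93000′ → 18′, remainder × 60 = 55.8000″

70°48′4.00″ S, 0°18′55.80″ E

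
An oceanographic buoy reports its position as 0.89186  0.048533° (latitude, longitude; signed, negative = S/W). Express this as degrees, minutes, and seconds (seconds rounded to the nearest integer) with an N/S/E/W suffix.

φ: 0.891860 × 60 = 53.51160′ → 53′, remainder × 60 = 30.70″
λ: whole degrees 0; 2.91198′ → 2′ and 54.72″

0°53′31″ N, 0°02′55″ E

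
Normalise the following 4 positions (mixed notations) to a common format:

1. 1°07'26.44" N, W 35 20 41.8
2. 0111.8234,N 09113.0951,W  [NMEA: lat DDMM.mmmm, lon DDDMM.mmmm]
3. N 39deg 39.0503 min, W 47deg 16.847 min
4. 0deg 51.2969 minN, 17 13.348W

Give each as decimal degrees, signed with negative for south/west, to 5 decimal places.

1. 1.12401, -35.34494
2. 1.19706, -91.21825
3. 39.65084, -47.28078
4. 0.85495, -17.22247

Point 1:
  Lat: 7′ + 26.44″ = 7.44067′; 1 + 7.44067/60 = 1.124011
  N ⇒ keep positive
  Lon: 35 + 20/60 + 41.8/3600 = 35.344944
  hemisphere W, so the sign is −
Point 2:
  φ: split at 2 digits → 01° and 11.8234′; 1 + 11.8234/60 = 1.197057
  N ⇒ keep positive
  λ: degrees = first 3 digits = 91, minutes = 13.0951; 91 + 13.0951/60 = 91.218252
  W → negative
Point 3:
  Latitude: 39 + 39.0503/60 = 39.650838
  N ⇒ keep positive
  Longitude: 16.847′ = 0.280783°; total 47.280783
  W ⇒ negate
Point 4:
  Latitude: 0 + 51.2969/60 = 0.854948
  N → positive
  Lon: 17 + 13.348/60 = 17.222467
  hemisphere W, so the sign is −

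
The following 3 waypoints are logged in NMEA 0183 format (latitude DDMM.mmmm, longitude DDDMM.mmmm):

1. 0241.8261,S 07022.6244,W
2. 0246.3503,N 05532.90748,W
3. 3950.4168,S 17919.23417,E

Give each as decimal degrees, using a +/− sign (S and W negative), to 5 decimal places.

1. -2.69710, -70.37707
2. 2.77251, -55.54846
3. -39.84028, 179.32057

Point 1:
  Lat: split at 2 digits → 02° and 41.8261′; 2 + 41.8261/60 = 2.697102
  S → negative
  Lon: degrees = first 3 digits = 70, minutes = 22.6244; 70 + 22.6244/60 = 70.377073
  W ⇒ negate
Point 2:
  Latitude: degrees = first 2 digits = 2, minutes = 46.3503; 2 + 46.3503/60 = 2.772505
  N → positive
  λ: degrees = first 3 digits = 55, minutes = 32.90748; 55 + 32.90748/60 = 55.548458
  W → negative
Point 3:
  Latitude: split at 2 digits → 39° and 50.4168′; 39 + 50.4168/60 = 39.840280
  hemisphere S, so the sign is −
  Longitude: split at 3 digits → 179° and 19.23417′; 179 + 19.23417/60 = 179.320570
  E ⇒ keep positive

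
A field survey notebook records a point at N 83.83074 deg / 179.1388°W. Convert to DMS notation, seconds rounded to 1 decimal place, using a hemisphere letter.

83°49′50.7″ N, 179°08′19.7″ W

φ: whole degrees 83; 49.84440′ → 49′ and 50.664″
Longitude: whole degrees 179; 8.32800′ → 8′ and 19.680″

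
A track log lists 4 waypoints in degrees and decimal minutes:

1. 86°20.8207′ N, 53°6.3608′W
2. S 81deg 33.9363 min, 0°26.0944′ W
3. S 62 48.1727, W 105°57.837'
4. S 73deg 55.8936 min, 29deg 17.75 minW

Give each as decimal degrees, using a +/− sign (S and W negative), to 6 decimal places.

1. 86.347012, -53.106013
2. -81.565605, -0.434907
3. -62.802878, -105.963950
4. -73.931560, -29.295833

Point 1:
  φ: 20.8207′ = 0.347012°; total 86.3470117
  N ⇒ keep positive
  λ: 6.3608′ = 0.106013°; total 53.1060133
  hemisphere W, so the sign is −
Point 2:
  Latitude: 33.9363′ = 0.565605°; total 81.5656050
  S → negative
  λ: 26.0944′ = 0.434907°; total 0.4349067
  W ⇒ negate
Point 3:
  Latitude: 48.1727′ = 0.802878°; total 62.8028783
  S ⇒ negate
  Longitude: 105 + 57.837/60 = 105.9639500
  W → negative
Point 4:
  φ: 73 + 55.8936/60 = 73.9315600
  hemisphere S, so the sign is −
  Longitude: 29 + 17.75/60 = 29.2958333
  W → negative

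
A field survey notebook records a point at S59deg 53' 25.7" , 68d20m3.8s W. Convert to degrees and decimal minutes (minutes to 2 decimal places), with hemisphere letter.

Lat: 53 + 25.7/60 = 53.4283′
Lon: seconds/60 = 0.06333; minutes = 20 + 0.06333 = 20.0633

59° 53.43′ S, 68° 20.06′ W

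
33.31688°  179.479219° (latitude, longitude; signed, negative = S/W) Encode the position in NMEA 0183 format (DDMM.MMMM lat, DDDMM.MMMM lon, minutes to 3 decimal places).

Lat: 33° + 0.316880 × 60 = 33° 19.01280′
Longitude: fractional part 0.479219 → 28.75314 minutes

3319.013,N / 17928.753,E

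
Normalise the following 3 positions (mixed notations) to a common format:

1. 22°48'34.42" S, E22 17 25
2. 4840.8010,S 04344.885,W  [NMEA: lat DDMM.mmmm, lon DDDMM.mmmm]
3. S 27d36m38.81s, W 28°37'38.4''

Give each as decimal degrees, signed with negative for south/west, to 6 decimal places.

Point 1:
  Latitude: 22 + 48/60 + 34.42/3600 = 22.8095611
  hemisphere S, so the sign is −
  Longitude: 22° + 17/60 + 25/3600 = 22 + 0.283333 + 0.006944 = 22.2902778
  E ⇒ keep positive
Point 2:
  Lat: split at 2 digits → 48° and 40.801′; 48 + 40.801/60 = 48.6800167
  S ⇒ negate
  Lon: split at 3 digits → 043° and 44.885′; 43 + 44.885/60 = 43.7480833
  hemisphere W, so the sign is −
Point 3:
  Latitude: 36′ + 38.81″ = 36.64683′; 27 + 36.64683/60 = 27.6107806
  hemisphere S, so the sign is −
  Longitude: 37′ + 38.4″ = 37.64000′; 28 + 37.64000/60 = 28.6273333
  W → negative

1. -22.809561, 22.290278
2. -48.680017, -43.748083
3. -27.610781, -28.627333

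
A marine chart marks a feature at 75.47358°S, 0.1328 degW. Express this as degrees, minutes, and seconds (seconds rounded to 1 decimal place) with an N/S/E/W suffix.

75°28′24.9″ S, 0°07′58.1″ W

Latitude: whole degrees 75; 28.41480′ → 28′ and 24.888″
Longitude: 0.132800 × 60 = 7.96800′ → 7′, remainder × 60 = 58.080″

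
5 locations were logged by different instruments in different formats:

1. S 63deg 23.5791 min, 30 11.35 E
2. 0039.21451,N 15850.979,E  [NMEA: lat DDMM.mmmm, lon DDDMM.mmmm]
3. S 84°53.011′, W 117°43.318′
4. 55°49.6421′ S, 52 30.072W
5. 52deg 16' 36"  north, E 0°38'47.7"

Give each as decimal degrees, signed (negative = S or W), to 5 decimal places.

Point 1:
  φ: 23.5791′ = 0.392985°; total 63.392985
  S → negative
  Lon: 11.35′ = 0.189167°; total 30.189167
  E → positive
Point 2:
  Latitude: degrees = first 2 digits = 0, minutes = 39.21451; 0 + 39.21451/60 = 0.653575
  N ⇒ keep positive
  Lon: split at 3 digits → 158° and 50.979′; 158 + 50.979/60 = 158.849650
  E → positive
Point 3:
  Lat: 84 + 53.011/60 = 84.883517
  hemisphere S, so the sign is −
  Longitude: 117 + 43.318/60 = 117.721967
  W → negative
Point 4:
  Latitude: 55 + 49.6421/60 = 55.827368
  S ⇒ negate
  λ: 30.072′ = 0.501200°; total 52.501200
  W ⇒ negate
Point 5:
  Latitude: 16′ + 36″ = 16.60000′; 52 + 16.60000/60 = 52.276667
  N → positive
  Lon: 0 + 38/60 + 47.7/3600 = 0.646583
  E → positive

1. -63.39299, 30.18917
2. 0.65358, 158.84965
3. -84.88352, -117.72197
4. -55.82737, -52.50120
5. 52.27667, 0.64658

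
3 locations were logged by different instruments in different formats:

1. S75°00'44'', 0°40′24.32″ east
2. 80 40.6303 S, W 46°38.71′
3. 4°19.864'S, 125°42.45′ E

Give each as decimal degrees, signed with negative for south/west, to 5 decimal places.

1. -75.01222, 0.67342
2. -80.67717, -46.64517
3. -4.33107, 125.70750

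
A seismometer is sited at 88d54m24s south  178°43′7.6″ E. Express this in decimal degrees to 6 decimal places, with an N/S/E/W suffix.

Lat: 88 + 54/60 + 24/3600 = 88.9066667
Lon: 43′ + 7.6″ = 43.12667′; 178 + 43.12667/60 = 178.7187778

88.906667° S, 178.718778° E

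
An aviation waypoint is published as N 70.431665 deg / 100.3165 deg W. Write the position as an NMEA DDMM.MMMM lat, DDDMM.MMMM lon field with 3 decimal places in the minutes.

Latitude: fractional part 0.431665 → 25.89990 minutes
Longitude: minutes = (100.316500 − 100) × 60 = 18.99000

7025.900,N / 10018.990,W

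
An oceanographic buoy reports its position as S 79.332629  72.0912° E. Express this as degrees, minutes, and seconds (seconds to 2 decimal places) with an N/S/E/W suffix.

79°19′57.46″ S, 72°05′28.32″ E

φ: 0.332629° → 19.95774′; 0.95774 × 60 = 57.4644″
Longitude: 0.091200 × 60 = 5.47200′ → 5′, remainder × 60 = 28.3200″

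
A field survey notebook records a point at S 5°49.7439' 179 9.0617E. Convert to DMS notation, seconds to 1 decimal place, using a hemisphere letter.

5°49′44.6″ S, 179°09′3.7″ E

φ: fractional minutes 0.74390 × 60 = 44.634″
Longitude: 9.06170′ → 9′ and 0.06170 × 60 = 3.702″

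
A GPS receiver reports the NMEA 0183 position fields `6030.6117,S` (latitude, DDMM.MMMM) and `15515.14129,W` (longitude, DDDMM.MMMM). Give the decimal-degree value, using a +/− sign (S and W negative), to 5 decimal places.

Latitude: degrees = first 2 digits = 60, minutes = 30.6117; 60 + 30.6117/60 = 60.510195
S → negative
Lon: degrees = first 3 digits = 155, minutes = 15.14129; 155 + 15.14129/60 = 155.252355
W → negative

-60.51020, -155.25235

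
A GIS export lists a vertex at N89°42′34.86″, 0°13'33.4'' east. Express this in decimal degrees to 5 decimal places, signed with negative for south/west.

89.70968, 0.22594

φ: 42′ + 34.86″ = 42.58100′; 89 + 42.58100/60 = 89.709683
N ⇒ keep positive
Lon: 0° + 13/60 + 33.4/3600 = 0 + 0.216667 + 0.009278 = 0.225944
E ⇒ keep positive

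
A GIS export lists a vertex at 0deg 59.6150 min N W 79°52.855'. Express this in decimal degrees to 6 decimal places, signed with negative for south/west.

0.993583, -79.880917

Lat: 59.615′ = 0.993583°; total 0.9935833
N ⇒ keep positive
Lon: 52.855′ = 0.880917°; total 79.8809167
hemisphere W, so the sign is −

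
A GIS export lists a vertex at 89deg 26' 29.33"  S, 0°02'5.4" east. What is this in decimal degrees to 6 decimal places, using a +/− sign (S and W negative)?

-89.441481, 0.034833

Lat: 89 + 26/60 + 29.33/3600 = 89.4414806
S → negative
Longitude: 2′ + 5.4″ = 2.09000′; 0 + 2.09000/60 = 0.0348333
E → positive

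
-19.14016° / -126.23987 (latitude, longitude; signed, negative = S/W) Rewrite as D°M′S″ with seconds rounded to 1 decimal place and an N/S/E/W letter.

Latitude is negative → S; |value| = 19.140160
Lat: whole degrees 19; 8.40960′ → 8′ and 24.576″
Longitude is negative → W; |value| = 126.239870
Lon: whole degrees 126; 14.39220′ → 14′ and 23.532″

19°08′24.6″ S, 126°14′23.5″ W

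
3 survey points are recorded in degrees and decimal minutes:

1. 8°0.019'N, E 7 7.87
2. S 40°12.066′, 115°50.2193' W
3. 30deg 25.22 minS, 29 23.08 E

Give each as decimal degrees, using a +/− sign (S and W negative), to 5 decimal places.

1. 8.00032, 7.13117
2. -40.20110, -115.83699
3. -30.42033, 29.38467

Point 1:
  Latitude: 8 + 0.019/60 = 8.000317
  N → positive
  λ: 7 + 7.87/60 = 7.131167
  E → positive
Point 2:
  Lat: 40 + 12.066/60 = 40.201100
  hemisphere S, so the sign is −
  λ: 115 + 50.2193/60 = 115.836988
  hemisphere W, so the sign is −
Point 3:
  Lat: 25.22′ = 0.420333°; total 30.420333
  S → negative
  Longitude: 23.08′ = 0.384667°; total 29.384667
  E → positive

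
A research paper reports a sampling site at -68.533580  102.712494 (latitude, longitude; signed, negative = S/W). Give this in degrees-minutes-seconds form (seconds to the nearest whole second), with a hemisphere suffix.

68°32′1″ S, 102°42′45″ E

Latitude is negative → S; |value| = 68.533580
φ: whole degrees 68; 32.01480′ → 32′ and 0.89″
Lon: whole degrees 102; 42.74964′ → 42′ and 44.98″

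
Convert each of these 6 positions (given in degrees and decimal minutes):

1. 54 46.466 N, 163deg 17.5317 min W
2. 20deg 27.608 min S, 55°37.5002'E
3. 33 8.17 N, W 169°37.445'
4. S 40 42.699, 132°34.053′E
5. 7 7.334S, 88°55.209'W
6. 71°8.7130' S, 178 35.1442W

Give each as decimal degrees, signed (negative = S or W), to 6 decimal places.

Point 1:
  φ: 46.466′ = 0.774433°; total 54.7744333
  N ⇒ keep positive
  Lon: 17.5317′ = 0.292195°; total 163.2921950
  W ⇒ negate
Point 2:
  Latitude: 20 + 27.608/60 = 20.4601333
  hemisphere S, so the sign is −
  Lon: 37.5002′ = 0.625003°; total 55.6250033
  E ⇒ keep positive
Point 3:
  φ: 33 + 8.17/60 = 33.1361667
  N → positive
  Longitude: 37.445′ = 0.624083°; total 169.6240833
  W ⇒ negate
Point 4:
  Lat: 40 + 42.699/60 = 40.7116500
  hemisphere S, so the sign is −
  Lon: 34.053′ = 0.567550°; total 132.5675500
  E ⇒ keep positive
Point 5:
  φ: 7 + 7.334/60 = 7.1222333
  hemisphere S, so the sign is −
  Lon: 88 + 55.209/60 = 88.9201500
  hemisphere W, so the sign is −
Point 6:
  φ: 71 + 8.713/60 = 71.1452167
  hemisphere S, so the sign is −
  λ: 35.1442′ = 0.585737°; total 178.5857367
  W ⇒ negate

1. 54.774433, -163.292195
2. -20.460133, 55.625003
3. 33.136167, -169.624083
4. -40.711650, 132.567550
5. -7.122233, -88.920150
6. -71.145217, -178.585737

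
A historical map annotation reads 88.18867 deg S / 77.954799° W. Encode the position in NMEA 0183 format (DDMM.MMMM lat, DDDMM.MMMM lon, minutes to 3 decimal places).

Lat: 88° + 0.188670 × 60 = 88° 11.32020′
Longitude: 77° + 0.954799 × 60 = 77° 57.28794′

8811.320,S / 07757.288,W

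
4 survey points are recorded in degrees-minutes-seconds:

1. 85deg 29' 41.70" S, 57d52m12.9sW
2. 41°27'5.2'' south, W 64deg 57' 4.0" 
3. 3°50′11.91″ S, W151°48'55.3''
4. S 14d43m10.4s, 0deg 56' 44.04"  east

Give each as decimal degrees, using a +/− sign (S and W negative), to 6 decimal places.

1. -85.494917, -57.870250
2. -41.451444, -64.951111
3. -3.836642, -151.815361
4. -14.719556, 0.945567

Point 1:
  Latitude: 29′ + 41.7″ = 29.69500′; 85 + 29.69500/60 = 85.4949167
  S → negative
  Longitude: 57 + 52/60 + 12.9/3600 = 57.8702500
  W → negative
Point 2:
  φ: 41° + 27/60 + 5.2/3600 = 41 + 0.450000 + 0.001444 = 41.4514444
  S ⇒ negate
  Lon: 64° + 57/60 + 4/3600 = 64 + 0.950000 + 0.001111 = 64.9511111
  W ⇒ negate
Point 3:
  Latitude: 3 + 50/60 + 11.91/3600 = 3.8366417
  S ⇒ negate
  Longitude: 151° + 48/60 + 55.3/3600 = 151 + 0.800000 + 0.015361 = 151.8153611
  W → negative
Point 4:
  Lat: 14 + 43/60 + 10.4/3600 = 14.7195556
  S → negative
  Longitude: 56′ + 44.04″ = 56.73400′; 0 + 56.73400/60 = 0.9455667
  E → positive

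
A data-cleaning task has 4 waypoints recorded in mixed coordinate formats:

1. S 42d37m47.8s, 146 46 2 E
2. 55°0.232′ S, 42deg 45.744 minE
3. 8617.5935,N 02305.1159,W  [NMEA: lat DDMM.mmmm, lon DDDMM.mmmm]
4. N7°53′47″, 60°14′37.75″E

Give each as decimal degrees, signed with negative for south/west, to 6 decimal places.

Point 1:
  φ: 37′ + 47.8″ = 37.79667′; 42 + 37.79667/60 = 42.6299444
  hemisphere S, so the sign is −
  λ: 146° + 46/60 + 2/3600 = 146 + 0.766667 + 0.000556 = 146.7672222
  E ⇒ keep positive
Point 2:
  Latitude: 0.232′ = 0.003867°; total 55.0038667
  S ⇒ negate
  Longitude: 45.744′ = 0.762400°; total 42.7624000
  E ⇒ keep positive
Point 3:
  φ: degrees = first 2 digits = 86, minutes = 17.5935; 86 + 17.5935/60 = 86.2932250
  N ⇒ keep positive
  Longitude: degrees = first 3 digits = 23, minutes = 5.1159; 23 + 5.1159/60 = 23.0852650
  W → negative
Point 4:
  φ: 7° + 53/60 + 47/3600 = 7 + 0.883333 + 0.013056 = 7.8963889
  N ⇒ keep positive
  Longitude: 60 + 14/60 + 37.75/3600 = 60.2438194
  E ⇒ keep positive

1. -42.629944, 146.767222
2. -55.003867, 42.762400
3. 86.293225, -23.085265
4. 7.896389, 60.243819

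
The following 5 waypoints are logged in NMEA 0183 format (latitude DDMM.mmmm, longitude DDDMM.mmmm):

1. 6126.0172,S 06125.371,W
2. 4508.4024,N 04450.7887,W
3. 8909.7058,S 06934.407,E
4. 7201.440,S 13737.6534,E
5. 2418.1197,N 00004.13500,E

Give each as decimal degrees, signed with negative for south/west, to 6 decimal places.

1. -61.433620, -61.422850
2. 45.140040, -44.846478
3. -89.161763, 69.573450
4. -72.024000, 137.627557
5. 24.301995, 0.068917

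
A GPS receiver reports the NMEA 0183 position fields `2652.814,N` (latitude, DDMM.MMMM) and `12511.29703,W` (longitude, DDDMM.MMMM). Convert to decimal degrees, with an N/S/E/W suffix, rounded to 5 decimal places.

26.88023° N, 125.18828° W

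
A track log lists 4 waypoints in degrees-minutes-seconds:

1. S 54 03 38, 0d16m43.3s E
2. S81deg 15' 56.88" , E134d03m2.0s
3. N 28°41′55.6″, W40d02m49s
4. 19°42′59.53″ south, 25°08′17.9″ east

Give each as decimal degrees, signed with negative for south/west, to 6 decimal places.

Point 1:
  φ: 54° + 3/60 + 38/3600 = 54 + 0.050000 + 0.010556 = 54.0605556
  S → negative
  Lon: 0° + 16/60 + 43.3/3600 = 0 + 0.266667 + 0.012028 = 0.2786944
  E → positive
Point 2:
  Latitude: 81° + 15/60 + 56.88/3600 = 81 + 0.250000 + 0.015800 = 81.2658000
  S → negative
  Longitude: 3′ + 2″ = 3.03333′; 134 + 3.03333/60 = 134.0505556
  E ⇒ keep positive
Point 3:
  φ: 41′ + 55.6″ = 41.92667′; 28 + 41.92667/60 = 28.6987778
  N ⇒ keep positive
  λ: 2′ + 49″ = 2.81667′; 40 + 2.81667/60 = 40.0469444
  W → negative
Point 4:
  φ: 19° + 42/60 + 59.53/3600 = 19 + 0.700000 + 0.016536 = 19.7165361
  S ⇒ negate
  Lon: 25° + 8/60 + 17.9/3600 = 25 + 0.133333 + 0.004972 = 25.1383056
  E ⇒ keep positive

1. -54.060556, 0.278694
2. -81.265800, 134.050556
3. 28.698778, -40.046944
4. -19.716536, 25.138306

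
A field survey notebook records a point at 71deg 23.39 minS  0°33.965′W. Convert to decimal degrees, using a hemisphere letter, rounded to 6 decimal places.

Lat: 71 + 23.39/60 = 71.3898333
λ: 0 + 33.965/60 = 0.5660833

71.389833° S, 0.566083° W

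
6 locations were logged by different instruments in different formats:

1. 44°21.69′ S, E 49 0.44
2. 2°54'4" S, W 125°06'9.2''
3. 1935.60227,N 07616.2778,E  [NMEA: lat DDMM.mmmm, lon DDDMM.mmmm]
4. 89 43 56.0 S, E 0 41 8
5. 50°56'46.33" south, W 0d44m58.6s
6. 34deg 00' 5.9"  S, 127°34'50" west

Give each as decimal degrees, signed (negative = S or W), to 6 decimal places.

Point 1:
  φ: 21.69′ = 0.361500°; total 44.3615000
  S → negative
  Longitude: 49 + 0.44/60 = 49.0073333
  E → positive
Point 2:
  Latitude: 54′ + 4″ = 54.06667′; 2 + 54.06667/60 = 2.9011111
  S → negative
  Lon: 125° + 6/60 + 9.2/3600 = 125 + 0.100000 + 0.002556 = 125.1025556
  hemisphere W, so the sign is −
Point 3:
  Latitude: degrees = first 2 digits = 19, minutes = 35.60227; 19 + 35.60227/60 = 19.5933712
  N → positive
  Longitude: split at 3 digits → 076° and 16.2778′; 76 + 16.2778/60 = 76.2712967
  E ⇒ keep positive
Point 4:
  Lat: 43′ + 56″ = 43.93333′; 89 + 43.93333/60 = 89.7322222
  S ⇒ negate
  λ: 0° + 41/60 + 8/3600 = 0 + 0.683333 + 0.002222 = 0.6855556
  E ⇒ keep positive
Point 5:
  Lat: 56′ + 46.33″ = 56.77217′; 50 + 56.77217/60 = 50.9462028
  S → negative
  λ: 0 + 44/60 + 58.6/3600 = 0.7496111
  W → negative
Point 6:
  φ: 34 + 0/60 + 5.9/3600 = 34.0016389
  S → negative
  Longitude: 127 + 34/60 + 50/3600 = 127.5805556
  W ⇒ negate

1. -44.361500, 49.007333
2. -2.901111, -125.102556
3. 19.593371, 76.271297
4. -89.732222, 0.685556
5. -50.946203, -0.749611
6. -34.001639, -127.580556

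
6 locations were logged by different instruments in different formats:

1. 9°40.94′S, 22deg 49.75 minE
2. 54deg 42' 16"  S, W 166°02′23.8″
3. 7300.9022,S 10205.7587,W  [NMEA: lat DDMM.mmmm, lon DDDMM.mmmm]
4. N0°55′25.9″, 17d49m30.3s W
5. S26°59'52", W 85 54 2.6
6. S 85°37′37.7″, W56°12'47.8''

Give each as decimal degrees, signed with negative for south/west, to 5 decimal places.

1. -9.68233, 22.82917
2. -54.70444, -166.03994
3. -73.01504, -102.09598
4. 0.92386, -17.82508
5. -26.99778, -85.90072
6. -85.62714, -56.21328

Point 1:
  Latitude: 40.94′ = 0.682333°; total 9.682333
  hemisphere S, so the sign is −
  λ: 22 + 49.75/60 = 22.829167
  E → positive
Point 2:
  Lat: 42′ + 16″ = 42.26667′; 54 + 42.26667/60 = 54.704444
  hemisphere S, so the sign is −
  Longitude: 2′ + 23.8″ = 2.39667′; 166 + 2.39667/60 = 166.039944
  W ⇒ negate
Point 3:
  Lat: split at 2 digits → 73° and 0.9022′; 73 + 0.9022/60 = 73.015037
  S → negative
  λ: degrees = first 3 digits = 102, minutes = 5.7587; 102 + 5.7587/60 = 102.095978
  hemisphere W, so the sign is −
Point 4:
  Latitude: 55′ + 25.9″ = 55.43167′; 0 + 55.43167/60 = 0.923861
  N ⇒ keep positive
  Lon: 17 + 49/60 + 30.3/3600 = 17.825083
  W → negative
Point 5:
  φ: 59′ + 52″ = 59.86667′; 26 + 59.86667/60 = 26.997778
  hemisphere S, so the sign is −
  Longitude: 85° + 54/60 + 2.6/3600 = 85 + 0.900000 + 0.000722 = 85.900722
  hemisphere W, so the sign is −
Point 6:
  φ: 85 + 37/60 + 37.7/3600 = 85.627139
  S ⇒ negate
  λ: 56° + 12/60 + 47.8/3600 = 56 + 0.200000 + 0.013278 = 56.213278
  W → negative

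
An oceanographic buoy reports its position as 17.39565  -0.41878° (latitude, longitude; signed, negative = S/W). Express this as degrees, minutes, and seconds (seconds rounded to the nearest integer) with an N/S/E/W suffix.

φ: 0.395650° → 23.73900′; 0.73900 × 60 = 44.34″
Longitude is negative → W; |value| = 0.418780
Longitude: 0.418780 × 60 = 25.12680′ → 25′, remainder × 60 = 7.61″

17°23′44″ N, 0°25′8″ W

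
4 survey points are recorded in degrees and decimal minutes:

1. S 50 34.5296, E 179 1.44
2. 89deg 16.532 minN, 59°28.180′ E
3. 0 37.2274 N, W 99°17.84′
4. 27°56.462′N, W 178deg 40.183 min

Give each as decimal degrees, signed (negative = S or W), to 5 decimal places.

Point 1:
  Latitude: 50 + 34.5296/60 = 50.575493
  hemisphere S, so the sign is −
  λ: 179 + 1.44/60 = 179.024000
  E ⇒ keep positive
Point 2:
  Latitude: 89 + 16.532/60 = 89.275533
  N ⇒ keep positive
  Longitude: 28.18′ = 0.469667°; total 59.469667
  E ⇒ keep positive
Point 3:
  Latitude: 0 + 37.2274/60 = 0.620457
  N ⇒ keep positive
  Lon: 99 + 17.84/60 = 99.297333
  W → negative
Point 4:
  φ: 27 + 56.462/60 = 27.941033
  N → positive
  Lon: 178 + 40.183/60 = 178.669717
  W → negative

1. -50.57549, 179.02400
2. 89.27553, 59.46967
3. 0.62046, -99.29733
4. 27.94103, -178.66972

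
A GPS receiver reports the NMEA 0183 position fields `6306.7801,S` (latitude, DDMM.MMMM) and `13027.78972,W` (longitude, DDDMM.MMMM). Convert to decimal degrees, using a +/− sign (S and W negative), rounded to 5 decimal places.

-63.11300, -130.46316

Latitude: split at 2 digits → 63° and 6.7801′; 63 + 6.7801/60 = 63.113002
S → negative
Lon: degrees = first 3 digits = 130, minutes = 27.78972; 130 + 27.78972/60 = 130.463162
hemisphere W, so the sign is −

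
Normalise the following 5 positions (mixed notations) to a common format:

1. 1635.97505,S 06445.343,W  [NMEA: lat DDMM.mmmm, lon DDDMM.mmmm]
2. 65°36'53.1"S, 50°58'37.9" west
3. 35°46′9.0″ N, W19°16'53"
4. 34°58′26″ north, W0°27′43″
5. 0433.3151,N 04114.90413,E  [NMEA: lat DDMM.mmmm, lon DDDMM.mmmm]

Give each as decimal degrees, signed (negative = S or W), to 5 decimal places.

Point 1:
  φ: split at 2 digits → 16° and 35.97505′; 16 + 35.97505/60 = 16.599584
  hemisphere S, so the sign is −
  Longitude: split at 3 digits → 064° and 45.343′; 64 + 45.343/60 = 64.755717
  W ⇒ negate
Point 2:
  φ: 65 + 36/60 + 53.1/3600 = 65.614750
  S ⇒ negate
  Longitude: 50° + 58/60 + 37.9/3600 = 50 + 0.966667 + 0.010528 = 50.977194
  W → negative
Point 3:
  Lat: 35° + 46/60 + 9/3600 = 35 + 0.766667 + 0.002500 = 35.769167
  N → positive
  λ: 16′ + 53″ = 16.88333′; 19 + 16.88333/60 = 19.281389
  hemisphere W, so the sign is −
Point 4:
  φ: 34° + 58/60 + 26/3600 = 34 + 0.966667 + 0.007222 = 34.973889
  N ⇒ keep positive
  Longitude: 0° + 27/60 + 43/3600 = 0 + 0.450000 + 0.011944 = 0.461944
  hemisphere W, so the sign is −
Point 5:
  Lat: degrees = first 2 digits = 4, minutes = 33.3151; 4 + 33.3151/60 = 4.555252
  N ⇒ keep positive
  Longitude: split at 3 digits → 041° and 14.90413′; 41 + 14.90413/60 = 41.248402
  E → positive

1. -16.59958, -64.75572
2. -65.61475, -50.97719
3. 35.76917, -19.28139
4. 34.97389, -0.46194
5. 4.55525, 41.24840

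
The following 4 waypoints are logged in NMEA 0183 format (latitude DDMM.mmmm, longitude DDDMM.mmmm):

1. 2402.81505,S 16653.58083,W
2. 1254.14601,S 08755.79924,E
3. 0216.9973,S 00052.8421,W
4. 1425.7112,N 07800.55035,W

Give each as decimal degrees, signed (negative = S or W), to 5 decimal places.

1. -24.04692, -166.89301
2. -12.90243, 87.92999
3. -2.28329, -0.88070
4. 14.42852, -78.00917

Point 1:
  Lat: split at 2 digits → 24° and 2.81505′; 24 + 2.81505/60 = 24.046918
  S ⇒ negate
  λ: degrees = first 3 digits = 166, minutes = 53.58083; 166 + 53.58083/60 = 166.893014
  W ⇒ negate
Point 2:
  φ: split at 2 digits → 12° and 54.14601′; 12 + 54.14601/60 = 12.902434
  S → negative
  Lon: split at 3 digits → 087° and 55.79924′; 87 + 55.79924/60 = 87.929987
  E ⇒ keep positive
Point 3:
  Latitude: split at 2 digits → 02° and 16.9973′; 2 + 16.9973/60 = 2.283288
  hemisphere S, so the sign is −
  Lon: degrees = first 3 digits = 0, minutes = 52.8421; 0 + 52.8421/60 = 0.880702
  W ⇒ negate
Point 4:
  Latitude: split at 2 digits → 14° and 25.7112′; 14 + 25.7112/60 = 14.428520
  N → positive
  Longitude: degrees = first 3 digits = 78, minutes = 0.55035; 78 + 0.55035/60 = 78.009173
  W → negative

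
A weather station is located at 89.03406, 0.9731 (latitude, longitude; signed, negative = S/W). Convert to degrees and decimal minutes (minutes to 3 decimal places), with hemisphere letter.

φ: minutes = (89.034060 − 89) × 60 = 2.04360
Longitude: minutes = (0.973100 − 0) × 60 = 58.38600

89° 2.044′ N, 0° 58.386′ E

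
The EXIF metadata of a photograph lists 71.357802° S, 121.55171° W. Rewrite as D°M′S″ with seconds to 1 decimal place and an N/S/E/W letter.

71°21′28.1″ S, 121°33′6.2″ W

Latitude: 0.357802° → 21.46812′; 0.46812 × 60 = 28.087″
Lon: whole degrees 121; 33.10260′ → 33′ and 6.156″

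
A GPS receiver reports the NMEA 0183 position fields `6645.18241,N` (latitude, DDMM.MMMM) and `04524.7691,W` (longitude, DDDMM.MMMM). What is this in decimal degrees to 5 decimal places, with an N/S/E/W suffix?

66.75304° N, 45.41282° W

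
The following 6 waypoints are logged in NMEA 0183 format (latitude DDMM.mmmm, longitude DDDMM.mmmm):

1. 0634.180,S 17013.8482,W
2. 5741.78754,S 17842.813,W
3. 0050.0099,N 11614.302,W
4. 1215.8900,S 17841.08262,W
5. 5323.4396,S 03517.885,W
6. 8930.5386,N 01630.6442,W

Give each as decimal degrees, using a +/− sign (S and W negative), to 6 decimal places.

Point 1:
  Lat: split at 2 digits → 06° and 34.18′; 6 + 34.18/60 = 6.5696667
  S → negative
  Longitude: split at 3 digits → 170° and 13.8482′; 170 + 13.8482/60 = 170.2308033
  W → negative
Point 2:
  Latitude: split at 2 digits → 57° and 41.78754′; 57 + 41.78754/60 = 57.6964590
  S ⇒ negate
  λ: split at 3 digits → 178° and 42.813′; 178 + 42.813/60 = 178.7135500
  W → negative
Point 3:
  Latitude: split at 2 digits → 00° and 50.0099′; 0 + 50.0099/60 = 0.8334983
  N → positive
  Lon: degrees = first 3 digits = 116, minutes = 14.302; 116 + 14.302/60 = 116.2383667
  W → negative
Point 4:
  φ: degrees = first 2 digits = 12, minutes = 15.89; 12 + 15.89/60 = 12.2648333
  S ⇒ negate
  Lon: split at 3 digits → 178° and 41.08262′; 178 + 41.08262/60 = 178.6847103
  hemisphere W, so the sign is −
Point 5:
  Lat: split at 2 digits → 53° and 23.4396′; 53 + 23.4396/60 = 53.3906600
  hemisphere S, so the sign is −
  Lon: degrees = first 3 digits = 35, minutes = 17.885; 35 + 17.885/60 = 35.2980833
  W ⇒ negate
Point 6:
  Latitude: split at 2 digits → 89° and 30.5386′; 89 + 30.5386/60 = 89.5089767
  N → positive
  λ: split at 3 digits → 016° and 30.6442′; 16 + 30.6442/60 = 16.5107367
  hemisphere W, so the sign is −

1. -6.569667, -170.230803
2. -57.696459, -178.713550
3. 0.833498, -116.238367
4. -12.264833, -178.684710
5. -53.390660, -35.298083
6. 89.508977, -16.510737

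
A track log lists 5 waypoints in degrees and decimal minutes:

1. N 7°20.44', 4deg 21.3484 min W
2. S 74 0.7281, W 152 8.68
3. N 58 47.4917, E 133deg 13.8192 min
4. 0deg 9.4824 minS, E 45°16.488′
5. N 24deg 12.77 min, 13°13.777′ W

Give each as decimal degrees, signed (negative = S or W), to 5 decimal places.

Point 1:
  Latitude: 7 + 20.44/60 = 7.340667
  N → positive
  Lon: 21.3484′ = 0.355807°; total 4.355807
  W ⇒ negate
Point 2:
  φ: 0.7281′ = 0.012135°; total 74.012135
  hemisphere S, so the sign is −
  Longitude: 8.68′ = 0.144667°; total 152.144667
  W → negative
Point 3:
  Latitude: 47.4917′ = 0.791528°; total 58.791528
  N → positive
  λ: 133 + 13.8192/60 = 133.230320
  E ⇒ keep positive
Point 4:
  Lat: 0 + 9.4824/60 = 0.158040
  S ⇒ negate
  Longitude: 45 + 16.488/60 = 45.274800
  E → positive
Point 5:
  φ: 24 + 12.77/60 = 24.212833
  N → positive
  Lon: 13.777′ = 0.229617°; total 13.229617
  hemisphere W, so the sign is −

1. 7.34067, -4.35581
2. -74.01214, -152.14467
3. 58.79153, 133.23032
4. -0.15804, 45.27480
5. 24.21283, -13.22962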